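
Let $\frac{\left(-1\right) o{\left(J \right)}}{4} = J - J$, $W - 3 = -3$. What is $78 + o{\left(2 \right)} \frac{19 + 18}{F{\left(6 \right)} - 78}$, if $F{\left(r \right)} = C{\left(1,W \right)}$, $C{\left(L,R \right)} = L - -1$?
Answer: $78$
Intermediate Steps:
$W = 0$ ($W = 3 - 3 = 0$)
$o{\left(J \right)} = 0$ ($o{\left(J \right)} = - 4 \left(J - J\right) = \left(-4\right) 0 = 0$)
$C{\left(L,R \right)} = 1 + L$ ($C{\left(L,R \right)} = L + 1 = 1 + L$)
$F{\left(r \right)} = 2$ ($F{\left(r \right)} = 1 + 1 = 2$)
$78 + o{\left(2 \right)} \frac{19 + 18}{F{\left(6 \right)} - 78} = 78 + 0 \frac{19 + 18}{2 - 78} = 78 + 0 \frac{37}{-76} = 78 + 0 \cdot 37 \left(- \frac{1}{76}\right) = 78 + 0 \left(- \frac{37}{76}\right) = 78 + 0 = 78$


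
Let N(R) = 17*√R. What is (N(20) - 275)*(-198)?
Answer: 54450 - 6732*√5 ≈ 39397.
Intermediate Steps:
(N(20) - 275)*(-198) = (17*√20 - 275)*(-198) = (17*(2*√5) - 275)*(-198) = (34*√5 - 275)*(-198) = (-275 + 34*√5)*(-198) = 54450 - 6732*√5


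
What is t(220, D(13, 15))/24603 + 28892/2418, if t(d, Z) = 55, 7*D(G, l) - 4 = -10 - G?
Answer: 1274127/106613 ≈ 11.951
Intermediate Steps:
D(G, l) = -6/7 - G/7 (D(G, l) = 4/7 + (-10 - G)/7 = 4/7 + (-10/7 - G/7) = -6/7 - G/7)
t(220, D(13, 15))/24603 + 28892/2418 = 55/24603 + 28892/2418 = 55*(1/24603) + 28892*(1/2418) = 55/24603 + 466/39 = 1274127/106613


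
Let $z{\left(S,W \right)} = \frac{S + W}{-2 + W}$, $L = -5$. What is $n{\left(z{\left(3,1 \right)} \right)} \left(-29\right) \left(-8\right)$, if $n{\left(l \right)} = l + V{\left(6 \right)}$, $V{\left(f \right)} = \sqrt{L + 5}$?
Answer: $-928$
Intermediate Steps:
$z{\left(S,W \right)} = \frac{S + W}{-2 + W}$
$V{\left(f \right)} = 0$ ($V{\left(f \right)} = \sqrt{-5 + 5} = \sqrt{0} = 0$)
$n{\left(l \right)} = l$ ($n{\left(l \right)} = l + 0 = l$)
$n{\left(z{\left(3,1 \right)} \right)} \left(-29\right) \left(-8\right) = \frac{3 + 1}{-2 + 1} \left(-29\right) \left(-8\right) = \frac{1}{-1} \cdot 4 \left(-29\right) \left(-8\right) = \left(-1\right) 4 \left(-29\right) \left(-8\right) = \left(-4\right) \left(-29\right) \left(-8\right) = 116 \left(-8\right) = -928$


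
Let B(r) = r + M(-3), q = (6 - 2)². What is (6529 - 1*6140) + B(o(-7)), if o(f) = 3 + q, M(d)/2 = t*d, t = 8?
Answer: 360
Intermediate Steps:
M(d) = 16*d (M(d) = 2*(8*d) = 16*d)
q = 16 (q = 4² = 16)
o(f) = 19 (o(f) = 3 + 16 = 19)
B(r) = -48 + r (B(r) = r + 16*(-3) = r - 48 = -48 + r)
(6529 - 1*6140) + B(o(-7)) = (6529 - 1*6140) + (-48 + 19) = (6529 - 6140) - 29 = 389 - 29 = 360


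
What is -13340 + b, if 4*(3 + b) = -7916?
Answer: -15322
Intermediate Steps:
b = -1982 (b = -3 + (¼)*(-7916) = -3 - 1979 = -1982)
-13340 + b = -13340 - 1982 = -15322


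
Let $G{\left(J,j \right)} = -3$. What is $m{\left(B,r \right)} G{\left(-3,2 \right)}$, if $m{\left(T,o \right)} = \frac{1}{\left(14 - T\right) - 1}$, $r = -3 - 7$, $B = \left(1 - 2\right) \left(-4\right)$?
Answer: $- \frac{1}{3} \approx -0.33333$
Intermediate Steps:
$B = 4$ ($B = \left(-1\right) \left(-4\right) = 4$)
$r = -10$ ($r = -3 - 7 = -10$)
$m{\left(T,o \right)} = \frac{1}{13 - T}$
$m{\left(B,r \right)} G{\left(-3,2 \right)} = - \frac{1}{-13 + 4} \left(-3\right) = - \frac{1}{-9} \left(-3\right) = \left(-1\right) \left(- \frac{1}{9}\right) \left(-3\right) = \frac{1}{9} \left(-3\right) = - \frac{1}{3}$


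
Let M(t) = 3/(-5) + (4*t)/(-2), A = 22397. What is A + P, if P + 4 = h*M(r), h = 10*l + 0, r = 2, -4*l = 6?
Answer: 22462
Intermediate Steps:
l = -3/2 (l = -¼*6 = -3/2 ≈ -1.5000)
M(t) = -⅗ - 2*t (M(t) = 3*(-⅕) + (4*t)*(-½) = -⅗ - 2*t)
h = -15 (h = 10*(-3/2) + 0 = -15 + 0 = -15)
P = 65 (P = -4 - 15*(-⅗ - 2*2) = -4 - 15*(-⅗ - 4) = -4 - 15*(-23/5) = -4 + 69 = 65)
A + P = 22397 + 65 = 22462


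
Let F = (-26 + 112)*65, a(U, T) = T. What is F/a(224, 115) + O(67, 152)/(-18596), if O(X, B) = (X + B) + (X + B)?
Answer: 10390127/213854 ≈ 48.585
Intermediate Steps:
O(X, B) = 2*B + 2*X (O(X, B) = (B + X) + (B + X) = 2*B + 2*X)
F = 5590 (F = 86*65 = 5590)
F/a(224, 115) + O(67, 152)/(-18596) = 5590/115 + (2*152 + 2*67)/(-18596) = 5590*(1/115) + (304 + 134)*(-1/18596) = 1118/23 + 438*(-1/18596) = 1118/23 - 219/9298 = 10390127/213854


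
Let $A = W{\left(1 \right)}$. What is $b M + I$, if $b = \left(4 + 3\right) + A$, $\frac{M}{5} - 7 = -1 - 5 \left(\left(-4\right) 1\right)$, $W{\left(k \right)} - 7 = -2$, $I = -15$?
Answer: $1545$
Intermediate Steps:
$W{\left(k \right)} = 5$ ($W{\left(k \right)} = 7 - 2 = 5$)
$M = 130$ ($M = 35 + 5 \left(-1 - 5 \left(\left(-4\right) 1\right)\right) = 35 + 5 \left(-1 - 5 \left(-4\right)\right) = 35 + 5 \left(-1 - -20\right) = 35 + 5 \left(-1 + 20\right) = 35 + 5 \cdot 19 = 35 + 95 = 130$)
$A = 5$
$b = 12$ ($b = \left(4 + 3\right) + 5 = 7 + 5 = 12$)
$b M + I = 12 \cdot 130 - 15 = 1560 - 15 = 1545$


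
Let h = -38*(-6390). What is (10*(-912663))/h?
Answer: -101407/2698 ≈ -37.586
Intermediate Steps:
h = 242820
(10*(-912663))/h = (10*(-912663))/242820 = -9126630*1/242820 = -101407/2698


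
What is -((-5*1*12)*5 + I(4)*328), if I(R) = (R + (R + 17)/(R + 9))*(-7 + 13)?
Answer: -139764/13 ≈ -10751.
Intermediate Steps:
I(R) = 6*R + 6*(17 + R)/(9 + R) (I(R) = (R + (17 + R)/(9 + R))*6 = 6*R + 6*(17 + R)/(9 + R))
-((-5*1*12)*5 + I(4)*328) = -((-5*1*12)*5 + (6*(17 + 4² + 10*4)/(9 + 4))*328) = -(-5*12*5 + (6*(17 + 16 + 40)/13)*328) = -(-60*5 + (6*(1/13)*73)*328) = -(-300 + (438/13)*328) = -(-300 + 143664/13) = -1*139764/13 = -139764/13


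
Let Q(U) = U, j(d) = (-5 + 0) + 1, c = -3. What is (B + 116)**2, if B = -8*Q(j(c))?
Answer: 21904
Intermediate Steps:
j(d) = -4 (j(d) = -5 + 1 = -4)
B = 32 (B = -8*(-4) = 32)
(B + 116)**2 = (32 + 116)**2 = 148**2 = 21904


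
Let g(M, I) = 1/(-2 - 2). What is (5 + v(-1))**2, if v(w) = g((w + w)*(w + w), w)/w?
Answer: 441/16 ≈ 27.563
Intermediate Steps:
g(M, I) = -1/4 (g(M, I) = 1/(-4) = -1/4)
v(w) = -1/(4*w)
(5 + v(-1))**2 = (5 - 1/4/(-1))**2 = (5 - 1/4*(-1))**2 = (5 + 1/4)**2 = (21/4)**2 = 441/16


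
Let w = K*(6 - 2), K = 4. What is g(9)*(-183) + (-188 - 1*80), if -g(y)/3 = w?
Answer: 8516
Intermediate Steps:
w = 16 (w = 4*(6 - 2) = 4*4 = 16)
g(y) = -48 (g(y) = -3*16 = -48)
g(9)*(-183) + (-188 - 1*80) = -48*(-183) + (-188 - 1*80) = 8784 + (-188 - 80) = 8784 - 268 = 8516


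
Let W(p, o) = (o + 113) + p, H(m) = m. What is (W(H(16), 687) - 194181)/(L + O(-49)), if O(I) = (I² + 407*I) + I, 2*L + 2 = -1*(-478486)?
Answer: -193365/221651 ≈ -0.87239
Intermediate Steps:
L = 239242 (L = -1 + (-1*(-478486))/2 = -1 + (½)*478486 = -1 + 239243 = 239242)
W(p, o) = 113 + o + p (W(p, o) = (113 + o) + p = 113 + o + p)
O(I) = I² + 408*I
(W(H(16), 687) - 194181)/(L + O(-49)) = ((113 + 687 + 16) - 194181)/(239242 - 49*(408 - 49)) = (816 - 194181)/(239242 - 49*359) = -193365/(239242 - 17591) = -193365/221651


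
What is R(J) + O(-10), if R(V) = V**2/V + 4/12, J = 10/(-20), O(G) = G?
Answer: -61/6 ≈ -10.167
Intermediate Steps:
J = -1/2 (J = 10*(-1/20) = -1/2 ≈ -0.50000)
R(V) = 1/3 + V (R(V) = V + 4*(1/12) = V + 1/3 = 1/3 + V)
R(J) + O(-10) = (1/3 - 1/2) - 10 = -1/6 - 10 = -61/6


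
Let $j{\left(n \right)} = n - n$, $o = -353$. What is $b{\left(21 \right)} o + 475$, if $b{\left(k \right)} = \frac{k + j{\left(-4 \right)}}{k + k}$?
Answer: $\frac{597}{2} \approx 298.5$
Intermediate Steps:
$j{\left(n \right)} = 0$
$b{\left(k \right)} = \frac{1}{2}$ ($b{\left(k \right)} = \frac{k + 0}{k + k} = \frac{k}{2 k} = k \frac{1}{2 k} = \frac{1}{2}$)
$b{\left(21 \right)} o + 475 = \frac{1}{2} \left(-353\right) + 475 = - \frac{353}{2} + 475 = \frac{597}{2}$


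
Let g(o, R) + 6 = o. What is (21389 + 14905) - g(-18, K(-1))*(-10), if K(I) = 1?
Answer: 36054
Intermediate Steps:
g(o, R) = -6 + o
(21389 + 14905) - g(-18, K(-1))*(-10) = (21389 + 14905) - (-6 - 18)*(-10) = 36294 - (-24)*(-10) = 36294 - 1*240 = 36294 - 240 = 36054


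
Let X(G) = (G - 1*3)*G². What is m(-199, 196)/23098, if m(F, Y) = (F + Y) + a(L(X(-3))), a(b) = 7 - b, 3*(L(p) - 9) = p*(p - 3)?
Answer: -1031/23098 ≈ -0.044636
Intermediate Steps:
X(G) = G²*(-3 + G) (X(G) = (G - 3)*G² = (-3 + G)*G² = G²*(-3 + G))
L(p) = 9 + p*(-3 + p)/3 (L(p) = 9 + (p*(p - 3))/3 = 9 + (p*(-3 + p))/3 = 9 + p*(-3 + p)/3)
m(F, Y) = -1028 + F + Y (m(F, Y) = (F + Y) + (7 - (9 - (-3)²*(-3 - 3) + ((-3)²*(-3 - 3))²/3)) = (F + Y) + (7 - (9 - 9*(-6) + (9*(-6))²/3)) = (F + Y) + (7 - (9 - 1*(-54) + (⅓)*(-54)²)) = (F + Y) + (7 - (9 + 54 + (⅓)*2916)) = (F + Y) + (7 - (9 + 54 + 972)) = (F + Y) + (7 - 1*1035) = (F + Y) + (7 - 1035) = (F + Y) - 1028 = -1028 + F + Y)
m(-199, 196)/23098 = (-1028 - 199 + 196)/23098 = -1031*1/23098 = -1031/23098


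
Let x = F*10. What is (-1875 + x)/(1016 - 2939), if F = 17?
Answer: 1705/1923 ≈ 0.88664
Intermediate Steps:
x = 170 (x = 17*10 = 170)
(-1875 + x)/(1016 - 2939) = (-1875 + 170)/(1016 - 2939) = -1705/(-1923) = -1705*(-1/1923) = 1705/1923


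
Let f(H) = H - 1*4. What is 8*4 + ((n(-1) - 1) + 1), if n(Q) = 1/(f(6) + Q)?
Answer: 33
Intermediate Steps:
f(H) = -4 + H (f(H) = H - 4 = -4 + H)
n(Q) = 1/(2 + Q) (n(Q) = 1/((-4 + 6) + Q) = 1/(2 + Q))
8*4 + ((n(-1) - 1) + 1) = 8*4 + ((1/(2 - 1) - 1) + 1) = 32 + ((1/1 - 1) + 1) = 32 + ((1 - 1) + 1) = 32 + (0 + 1) = 32 + 1 = 33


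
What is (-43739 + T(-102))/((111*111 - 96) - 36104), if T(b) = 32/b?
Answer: 2230705/1217829 ≈ 1.8317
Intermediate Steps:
(-43739 + T(-102))/((111*111 - 96) - 36104) = (-43739 + 32/(-102))/((111*111 - 96) - 36104) = (-43739 + 32*(-1/102))/((12321 - 96) - 36104) = (-43739 - 16/51)/(12225 - 36104) = -2230705/51/(-23879) = -2230705/51*(-1/23879) = 2230705/1217829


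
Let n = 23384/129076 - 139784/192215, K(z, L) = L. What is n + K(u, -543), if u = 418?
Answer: -3371391109411/6202585835 ≈ -543.55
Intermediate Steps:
n = -3387001006/6202585835 (n = 23384*(1/129076) - 139784*1/192215 = 5846/32269 - 139784/192215 = -3387001006/6202585835 ≈ -0.54606)
n + K(u, -543) = -3387001006/6202585835 - 543 = -3371391109411/6202585835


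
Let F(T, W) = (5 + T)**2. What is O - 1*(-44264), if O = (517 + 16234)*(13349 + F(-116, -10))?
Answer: 430042434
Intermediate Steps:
O = 429998170 (O = (517 + 16234)*(13349 + (5 - 116)**2) = 16751*(13349 + (-111)**2) = 16751*(13349 + 12321) = 16751*25670 = 429998170)
O - 1*(-44264) = 429998170 - 1*(-44264) = 429998170 + 44264 = 430042434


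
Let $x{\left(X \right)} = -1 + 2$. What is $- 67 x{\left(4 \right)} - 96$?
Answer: $-163$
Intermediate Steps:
$x{\left(X \right)} = 1$
$- 67 x{\left(4 \right)} - 96 = \left(-67\right) 1 - 96 = -67 - 96 = -163$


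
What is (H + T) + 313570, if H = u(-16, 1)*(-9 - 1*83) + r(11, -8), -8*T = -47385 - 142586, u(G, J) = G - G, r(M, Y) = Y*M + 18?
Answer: 2697971/8 ≈ 3.3725e+5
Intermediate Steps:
r(M, Y) = 18 + M*Y (r(M, Y) = M*Y + 18 = 18 + M*Y)
u(G, J) = 0
T = 189971/8 (T = -(-47385 - 142586)/8 = -1/8*(-189971) = 189971/8 ≈ 23746.)
H = -70 (H = 0*(-9 - 1*83) + (18 + 11*(-8)) = 0*(-9 - 83) + (18 - 88) = 0*(-92) - 70 = 0 - 70 = -70)
(H + T) + 313570 = (-70 + 189971/8) + 313570 = 189411/8 + 313570 = 2697971/8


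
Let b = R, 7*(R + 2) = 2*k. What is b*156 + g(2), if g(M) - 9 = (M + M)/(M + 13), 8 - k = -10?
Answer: 52453/105 ≈ 499.55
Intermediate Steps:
k = 18 (k = 8 - 1*(-10) = 8 + 10 = 18)
R = 22/7 (R = -2 + (2*18)/7 = -2 + (⅐)*36 = -2 + 36/7 = 22/7 ≈ 3.1429)
b = 22/7 ≈ 3.1429
g(M) = 9 + 2*M/(13 + M) (g(M) = 9 + (M + M)/(M + 13) = 9 + (2*M)/(13 + M) = 9 + 2*M/(13 + M))
b*156 + g(2) = (22/7)*156 + (117 + 11*2)/(13 + 2) = 3432/7 + (117 + 22)/15 = 3432/7 + (1/15)*139 = 3432/7 + 139/15 = 52453/105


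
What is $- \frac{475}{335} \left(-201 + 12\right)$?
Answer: $\frac{17955}{67} \approx 267.98$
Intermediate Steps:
$- \frac{475}{335} \left(-201 + 12\right) = \left(-475\right) \frac{1}{335} \left(-189\right) = \left(- \frac{95}{67}\right) \left(-189\right) = \frac{17955}{67}$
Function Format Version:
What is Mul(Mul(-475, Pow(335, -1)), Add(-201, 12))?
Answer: Rational(17955, 67) ≈ 267.98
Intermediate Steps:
Mul(Mul(-475, Pow(335, -1)), Add(-201, 12)) = Mul(Mul(-475, Rational(1, 335)), -189) = Mul(Rational(-95, 67), -189) = Rational(17955, 67)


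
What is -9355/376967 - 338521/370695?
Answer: -131079097532/139739782065 ≈ -0.93802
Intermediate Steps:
-9355/376967 - 338521/370695 = -131079097532/139739782065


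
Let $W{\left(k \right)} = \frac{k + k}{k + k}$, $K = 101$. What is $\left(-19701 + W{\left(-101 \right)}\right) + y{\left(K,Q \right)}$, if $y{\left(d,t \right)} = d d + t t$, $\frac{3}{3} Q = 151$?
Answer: $13302$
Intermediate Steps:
$W{\left(k \right)} = 1$ ($W{\left(k \right)} = \frac{2 k}{2 k} = 2 k \frac{1}{2 k} = 1$)
$Q = 151$
$y{\left(d,t \right)} = d^{2} + t^{2}$
$\left(-19701 + W{\left(-101 \right)}\right) + y{\left(K,Q \right)} = \left(-19701 + 1\right) + \left(101^{2} + 151^{2}\right) = -19700 + \left(10201 + 22801\right) = -19700 + 33002 = 13302$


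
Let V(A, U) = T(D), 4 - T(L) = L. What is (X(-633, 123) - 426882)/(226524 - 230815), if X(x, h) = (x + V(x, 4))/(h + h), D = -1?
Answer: 52506800/527793 ≈ 99.484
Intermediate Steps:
T(L) = 4 - L
V(A, U) = 5 (V(A, U) = 4 - 1*(-1) = 4 + 1 = 5)
X(x, h) = (5 + x)/(2*h) (X(x, h) = (x + 5)/(h + h) = (5 + x)/((2*h)) = (5 + x)*(1/(2*h)) = (5 + x)/(2*h))
(X(-633, 123) - 426882)/(226524 - 230815) = ((1/2)*(5 - 633)/123 - 426882)/(226524 - 230815) = ((1/2)*(1/123)*(-628) - 426882)/(-4291) = (-314/123 - 426882)*(-1/4291) = -52506800/123*(-1/4291) = 52506800/527793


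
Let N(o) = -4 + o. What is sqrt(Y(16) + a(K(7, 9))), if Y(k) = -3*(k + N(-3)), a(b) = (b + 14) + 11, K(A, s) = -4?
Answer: I*sqrt(6) ≈ 2.4495*I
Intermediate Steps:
a(b) = 25 + b (a(b) = (14 + b) + 11 = 25 + b)
Y(k) = 21 - 3*k (Y(k) = -3*(k + (-4 - 3)) = -3*(k - 7) = -3*(-7 + k) = 21 - 3*k)
sqrt(Y(16) + a(K(7, 9))) = sqrt((21 - 3*16) + (25 - 4)) = sqrt((21 - 48) + 21) = sqrt(-27 + 21) = sqrt(-6) = I*sqrt(6)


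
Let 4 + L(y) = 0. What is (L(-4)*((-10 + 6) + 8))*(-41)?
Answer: 656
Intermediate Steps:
L(y) = -4 (L(y) = -4 + 0 = -4)
(L(-4)*((-10 + 6) + 8))*(-41) = -4*((-10 + 6) + 8)*(-41) = -4*(-4 + 8)*(-41) = -4*4*(-41) = -16*(-41) = 656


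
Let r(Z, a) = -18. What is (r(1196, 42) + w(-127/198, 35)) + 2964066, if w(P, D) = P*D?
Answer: 586877059/198 ≈ 2.9640e+6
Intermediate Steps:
w(P, D) = D*P
(r(1196, 42) + w(-127/198, 35)) + 2964066 = (-18 + 35*(-127/198)) + 2964066 = (-18 - 4445/198) + 2964066 = -8009/198 + 2964066 = 586877059/198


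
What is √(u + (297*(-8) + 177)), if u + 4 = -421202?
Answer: 291*I*√5 ≈ 650.7*I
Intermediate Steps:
u = -421206 (u = -4 - 421202 = -421206)
√(u + (297*(-8) + 177)) = √(-421206 + (297*(-8) + 177)) = √(-421206 + (-2376 + 177)) = √(-421206 - 2199) = √(-423405) = 291*I*√5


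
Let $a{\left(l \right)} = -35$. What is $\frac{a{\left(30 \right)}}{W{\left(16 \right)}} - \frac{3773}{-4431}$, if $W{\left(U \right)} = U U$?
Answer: $\frac{115829}{162048} \approx 0.71478$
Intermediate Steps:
$W{\left(U \right)} = U^{2}$
$\frac{a{\left(30 \right)}}{W{\left(16 \right)}} - \frac{3773}{-4431} = - \frac{35}{16^{2}} - \frac{3773}{-4431} = - \frac{35}{256} - - \frac{539}{633} = \left(-35\right) \frac{1}{256} + \frac{539}{633} = - \frac{35}{256} + \frac{539}{633} = \frac{115829}{162048}$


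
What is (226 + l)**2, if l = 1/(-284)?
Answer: 4119457489/80656 ≈ 51074.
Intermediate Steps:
l = -1/284 ≈ -0.0035211
(226 + l)**2 = (226 - 1/284)**2 = (64183/284)**2 = 4119457489/80656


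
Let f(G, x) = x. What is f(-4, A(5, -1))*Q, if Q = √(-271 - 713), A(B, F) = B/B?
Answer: 2*I*√246 ≈ 31.369*I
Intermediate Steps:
A(B, F) = 1
Q = 2*I*√246 (Q = √(-984) = 2*I*√246 ≈ 31.369*I)
f(-4, A(5, -1))*Q = 1*(2*I*√246) = 2*I*√246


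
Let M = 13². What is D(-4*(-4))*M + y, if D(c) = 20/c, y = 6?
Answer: 869/4 ≈ 217.25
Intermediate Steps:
M = 169
D(-4*(-4))*M + y = (20/((-4*(-4))))*169 + 6 = (20/16)*169 + 6 = (20*(1/16))*169 + 6 = (5/4)*169 + 6 = 845/4 + 6 = 869/4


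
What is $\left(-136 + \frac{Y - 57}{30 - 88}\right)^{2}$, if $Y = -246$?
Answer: $\frac{57532225}{3364} \approx 17102.0$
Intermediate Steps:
$\left(-136 + \frac{Y - 57}{30 - 88}\right)^{2} = \left(-136 + \frac{-246 - 57}{30 - 88}\right)^{2} = \left(-136 - \frac{303}{-58}\right)^{2} = \left(-136 - - \frac{303}{58}\right)^{2} = \left(-136 + \frac{303}{58}\right)^{2} = \left(- \frac{7585}{58}\right)^{2} = \frac{57532225}{3364}$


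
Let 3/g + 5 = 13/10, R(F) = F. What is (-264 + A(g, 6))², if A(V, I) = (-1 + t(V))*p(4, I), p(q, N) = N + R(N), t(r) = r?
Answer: 111767184/1369 ≈ 81642.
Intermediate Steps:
g = -30/37 (g = 3/(-5 + 13/10) = 3/(-37/10) = 3*(-10/37) = -30/37 ≈ -0.81081)
p(q, N) = 2*N (p(q, N) = N + N = 2*N)
A(V, I) = 2*I*(-1 + V) (A(V, I) = (-1 + V)*(2*I) = 2*I*(-1 + V))
(-264 + A(g, 6))² = (-264 + 2*6*(-1 - 30/37))² = (-264 + 2*6*(-67/37))² = (-264 - 804/37)² = (-10572/37)² = 111767184/1369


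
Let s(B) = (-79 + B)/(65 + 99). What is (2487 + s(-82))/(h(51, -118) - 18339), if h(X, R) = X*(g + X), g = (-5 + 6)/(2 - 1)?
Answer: -407707/2572668 ≈ -0.15848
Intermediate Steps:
g = 1 (g = 1/1 = 1*1 = 1)
h(X, R) = X*(1 + X)
s(B) = -79/164 + B/164 (s(B) = (-79 + B)/164 = (-79 + B)*(1/164) = -79/164 + B/164)
(2487 + s(-82))/(h(51, -118) - 18339) = (2487 + (-79/164 + (1/164)*(-82)))/(51*(1 + 51) - 18339) = (2487 + (-79/164 - ½))/(51*52 - 18339) = (2487 - 161/164)/(2652 - 18339) = (407707/164)/(-15687) = (407707/164)*(-1/15687) = -407707/2572668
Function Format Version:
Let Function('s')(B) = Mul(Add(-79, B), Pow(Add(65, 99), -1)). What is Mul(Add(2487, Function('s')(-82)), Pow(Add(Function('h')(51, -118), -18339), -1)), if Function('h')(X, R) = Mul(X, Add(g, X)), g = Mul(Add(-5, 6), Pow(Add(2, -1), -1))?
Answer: Rational(-407707, 2572668) ≈ -0.15848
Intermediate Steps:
g = 1 (g = Mul(1, Pow(1, -1)) = Mul(1, 1) = 1)
Function('h')(X, R) = Mul(X, Add(1, X))
Function('s')(B) = Add(Rational(-79, 164), Mul(Rational(1, 164), B)) (Function('s')(B) = Mul(Add(-79, B), Pow(164, -1)) = Mul(Add(-79, B), Rational(1, 164)) = Add(Rational(-79, 164), Mul(Rational(1, 164), B)))
Mul(Add(2487, Function('s')(-82)), Pow(Add(Function('h')(51, -118), -18339), -1)) = Mul(Add(2487, Add(Rational(-79, 164), Mul(Rational(1, 164), -82))), Pow(Add(Mul(51, Add(1, 51)), -18339), -1)) = Mul(Add(2487, Add(Rational(-79, 164), Rational(-1, 2))), Pow(Add(Mul(51, 52), -18339), -1)) = Mul(Add(2487, Rational(-161, 164)), Pow(Add(2652, -18339), -1)) = Mul(Rational(407707, 164), Pow(-15687, -1)) = Mul(Rational(407707, 164), Rational(-1, 15687)) = Rational(-407707, 2572668)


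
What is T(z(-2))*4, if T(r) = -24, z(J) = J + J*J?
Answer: -96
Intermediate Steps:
z(J) = J + J²
T(z(-2))*4 = -24*4 = -96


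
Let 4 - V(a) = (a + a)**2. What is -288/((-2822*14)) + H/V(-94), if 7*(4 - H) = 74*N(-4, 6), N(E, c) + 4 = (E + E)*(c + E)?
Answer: 104173/87263295 ≈ 0.0011938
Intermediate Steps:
N(E, c) = -4 + 2*E*(E + c) (N(E, c) = -4 + (E + E)*(c + E) = -4 + (2*E)*(E + c) = -4 + 2*E*(E + c))
V(a) = 4 - 4*a**2 (V(a) = 4 - (a + a)**2 = 4 - (2*a)**2 = 4 - 4*a**2)
H = 1508/7 (H = 4 - 74*(-4 + 2*(-4)**2 + 2*(-4)*6)/7 = 4 - 74*(-4 + 2*16 - 48)/7 = 4 - 74*(-4 + 32 - 48)/7 = 4 - 74*(-20)/7 = 4 - 1/7*(-1480) = 4 + 1480/7 = 1508/7 ≈ 215.43)
-288/((-2822*14)) + H/V(-94) = -288/((-2822*14)) + 1508/(7*(4 - 4*(-94)**2)) = -288/(-39508) + 1508/(7*(4 - 4*8836)) = -288*(-1/39508) + 1508/(7*(4 - 35344)) = 72/9877 + (1508/7)/(-35340) = 72/9877 + (1508/7)*(-1/35340) = 72/9877 - 377/61845 = 104173/87263295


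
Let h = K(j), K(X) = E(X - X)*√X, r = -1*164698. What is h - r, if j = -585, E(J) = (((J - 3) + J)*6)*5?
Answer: 164698 - 270*I*√65 ≈ 1.647e+5 - 2176.8*I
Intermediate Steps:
r = -164698
E(J) = -90 + 60*J (E(J) = (((-3 + J) + J)*6)*5 = ((-3 + 2*J)*6)*5 = (-18 + 12*J)*5 = -90 + 60*J)
K(X) = -90*√X (K(X) = (-90 + 60*(X - X))*√X = (-90 + 60*0)*√X = (-90 + 0)*√X = -90*√X)
h = -270*I*√65 ≈ -2176.8*I
h - r = -270*I*√65 - 1*(-164698) = -270*I*√65 + 164698 = 164698 - 270*I*√65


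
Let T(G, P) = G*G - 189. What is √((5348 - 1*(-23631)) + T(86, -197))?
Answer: √36186 ≈ 190.23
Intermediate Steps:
T(G, P) = -189 + G² (T(G, P) = G² - 189 = -189 + G²)
√((5348 - 1*(-23631)) + T(86, -197)) = √((5348 - 1*(-23631)) + (-189 + 86²)) = √((5348 + 23631) + (-189 + 7396)) = √(28979 + 7207) = √36186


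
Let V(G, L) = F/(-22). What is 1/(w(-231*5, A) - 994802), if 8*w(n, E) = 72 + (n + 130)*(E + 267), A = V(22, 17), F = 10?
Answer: -22/22636771 ≈ -9.7187e-7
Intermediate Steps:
V(G, L) = -5/11 (V(G, L) = 10/(-22) = 10*(-1/22) = -5/11)
A = -5/11 ≈ -0.45455
w(n, E) = 9 + (130 + n)*(267 + E)/8 (w(n, E) = (72 + (n + 130)*(E + 267))/8 = (72 + (130 + n)*(267 + E))/8 = 9 + (130 + n)*(267 + E)/8)
1/(w(-231*5, A) - 994802) = 1/((17391/4 + (65/4)*(-5/11) + 267*(-231*5)/8 + (1/8)*(-5/11)*(-231*5)) - 994802) = 1/((17391/4 - 325/44 + (267/8)*(-1155) + (1/8)*(-5/11)*(-1155)) - 994802) = 1/((17391/4 - 325/44 - 308385/8 + 525/8) - 994802) = 1/(-751127/22 - 994802) = 1/(-22636771/22) = -22/22636771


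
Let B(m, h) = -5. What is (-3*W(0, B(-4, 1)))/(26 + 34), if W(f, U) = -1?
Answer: 1/20 ≈ 0.050000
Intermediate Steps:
(-3*W(0, B(-4, 1)))/(26 + 34) = (-3*(-1))/(26 + 34) = 3/60 = 3*(1/60) = 1/20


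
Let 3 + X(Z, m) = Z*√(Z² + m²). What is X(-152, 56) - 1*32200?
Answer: -32203 - 1216*√410 ≈ -56825.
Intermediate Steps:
X(Z, m) = -3 + Z*√(Z² + m²)
X(-152, 56) - 1*32200 = (-3 - 152*√((-152)² + 56²)) - 1*32200 = (-3 - 152*√(23104 + 3136)) - 32200 = (-3 - 1216*√410) - 32200 = -32203 - 1216*√410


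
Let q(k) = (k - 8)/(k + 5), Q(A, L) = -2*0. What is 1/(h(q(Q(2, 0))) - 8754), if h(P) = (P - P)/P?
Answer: -1/8754 ≈ -0.00011423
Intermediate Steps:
Q(A, L) = 0
q(k) = (-8 + k)/(5 + k)
h(P) = 0 (h(P) = 0/P = 0)
1/(h(q(Q(2, 0))) - 8754) = 1/(0 - 8754) = 1/(-8754) = -1/8754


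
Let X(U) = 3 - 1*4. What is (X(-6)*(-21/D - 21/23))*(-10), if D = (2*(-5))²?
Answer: -2583/230 ≈ -11.230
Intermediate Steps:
X(U) = -1 (X(U) = 3 - 4 = -1)
D = 100 (D = (-10)² = 100)
(X(-6)*(-21/D - 21/23))*(-10) = -(-21/100 - 21/23)*(-10) = -1*(-2583/2300)*(-10) = (2583/2300)*(-10) = -2583/230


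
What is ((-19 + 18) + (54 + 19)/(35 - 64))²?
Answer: 10404/841 ≈ 12.371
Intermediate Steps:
((-19 + 18) + (54 + 19)/(35 - 64))² = (-1 + 73/(-29))² = (-1 + 73*(-1/29))² = (-1 - 73/29)² = (-102/29)² = 10404/841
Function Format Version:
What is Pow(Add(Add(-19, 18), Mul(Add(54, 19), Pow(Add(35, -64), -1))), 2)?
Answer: Rational(10404, 841) ≈ 12.371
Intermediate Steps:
Pow(Add(Add(-19, 18), Mul(Add(54, 19), Pow(Add(35, -64), -1))), 2) = Pow(Add(-1, Mul(73, Pow(-29, -1))), 2) = Pow(Add(-1, Mul(73, Rational(-1, 29))), 2) = Pow(Add(-1, Rational(-73, 29)), 2) = Pow(Rational(-102, 29), 2) = Rational(10404, 841)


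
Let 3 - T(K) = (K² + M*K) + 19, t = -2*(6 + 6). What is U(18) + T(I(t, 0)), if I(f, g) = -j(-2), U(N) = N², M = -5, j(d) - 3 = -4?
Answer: 312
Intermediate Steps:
j(d) = -1 (j(d) = 3 - 4 = -1)
t = -24 (t = -2*12 = -24)
I(f, g) = 1 (I(f, g) = -1*(-1) = 1)
T(K) = -16 - K² + 5*K (T(K) = 3 - ((K² - 5*K) + 19) = 3 - (19 + K² - 5*K) = 3 + (-19 - K² + 5*K) = -16 - K² + 5*K)
U(18) + T(I(t, 0)) = 18² + (-16 - 1*1² + 5*1) = 324 + (-16 - 1*1 + 5) = 324 + (-16 - 1 + 5) = 324 - 12 = 312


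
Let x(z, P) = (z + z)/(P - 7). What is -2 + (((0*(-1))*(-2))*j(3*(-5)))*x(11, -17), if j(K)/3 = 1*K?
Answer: -2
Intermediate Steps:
j(K) = 3*K (j(K) = 3*(1*K) = 3*K)
x(z, P) = 2*z/(-7 + P) (x(z, P) = (2*z)/(-7 + P) = 2*z/(-7 + P))
-2 + (((0*(-1))*(-2))*j(3*(-5)))*x(11, -17) = -2 + (((0*(-1))*(-2))*(3*(3*(-5))))*(2*11/(-7 - 17)) = -2 + ((0*(-2))*(3*(-15)))*(2*11/(-24)) = -2 + (0*(-45))*(2*11*(-1/24)) = -2 + 0*(-11/12) = -2 + 0 = -2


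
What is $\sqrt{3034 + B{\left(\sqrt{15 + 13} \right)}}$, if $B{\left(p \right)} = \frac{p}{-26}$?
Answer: $\frac{\sqrt{512746 - 13 \sqrt{7}}}{13} \approx 55.08$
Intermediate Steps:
$B{\left(p \right)} = - \frac{p}{26}$ ($B{\left(p \right)} = p \left(- \frac{1}{26}\right) = - \frac{p}{26}$)
$\sqrt{3034 + B{\left(\sqrt{15 + 13} \right)}} = \sqrt{3034 - \frac{\sqrt{15 + 13}}{26}} = \sqrt{3034 - \frac{\sqrt{28}}{26}} = \sqrt{3034 - \frac{2 \sqrt{7}}{26}} = \sqrt{3034 - \frac{\sqrt{7}}{13}}$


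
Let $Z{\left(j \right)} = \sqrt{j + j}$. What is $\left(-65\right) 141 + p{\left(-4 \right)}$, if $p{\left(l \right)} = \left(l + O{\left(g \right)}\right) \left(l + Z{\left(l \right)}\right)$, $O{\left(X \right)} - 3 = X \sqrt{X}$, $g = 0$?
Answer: $-9161 - 2 i \sqrt{2} \approx -9161.0 - 2.8284 i$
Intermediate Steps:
$O{\left(X \right)} = 3 + X^{\frac{3}{2}}$ ($O{\left(X \right)} = 3 + X \sqrt{X} = 3 + X^{\frac{3}{2}}$)
$Z{\left(j \right)} = \sqrt{2} \sqrt{j}$ ($Z{\left(j \right)} = \sqrt{2 j} = \sqrt{2} \sqrt{j}$)
$p{\left(l \right)} = \left(3 + l\right) \left(l + \sqrt{2} \sqrt{l}\right)$ ($p{\left(l \right)} = \left(l + \left(3 + 0^{\frac{3}{2}}\right)\right) \left(l + \sqrt{2} \sqrt{l}\right) = \left(l + \left(3 + 0\right)\right) \left(l + \sqrt{2} \sqrt{l}\right) = \left(l + 3\right) \left(l + \sqrt{2} \sqrt{l}\right) = \left(3 + l\right) \left(l + \sqrt{2} \sqrt{l}\right)$)
$\left(-65\right) 141 + p{\left(-4 \right)} = \left(-65\right) 141 + \left(\left(-4\right)^{2} + 3 \left(-4\right) + \sqrt{2} \left(-4\right)^{\frac{3}{2}} + 3 \sqrt{2} \sqrt{-4}\right) = -9165 + \left(16 - 12 + \sqrt{2} \left(- 8 i\right) + 3 \sqrt{2} \cdot 2 i\right) = -9165 + \left(16 - 12 - 8 i \sqrt{2} + 6 i \sqrt{2}\right) = -9165 + \left(4 - 2 i \sqrt{2}\right) = -9161 - 2 i \sqrt{2}$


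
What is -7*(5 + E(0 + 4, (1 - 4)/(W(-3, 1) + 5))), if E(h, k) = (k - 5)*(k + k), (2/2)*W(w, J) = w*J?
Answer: -343/2 ≈ -171.50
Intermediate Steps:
W(w, J) = J*w (W(w, J) = w*J = J*w)
E(h, k) = 2*k*(-5 + k) (E(h, k) = (-5 + k)*(2*k) = 2*k*(-5 + k))
-7*(5 + E(0 + 4, (1 - 4)/(W(-3, 1) + 5))) = -7*(5 + 2*((1 - 4)/(1*(-3) + 5))*(-5 + (1 - 4)/(1*(-3) + 5))) = -7*(5 + 2*(-3/(-3 + 5))*(-5 - 3/(-3 + 5))) = -7*(5 + 2*(-3/2)*(-5 - 3/2)) = -7*(5 + 2*(-3/2)*(-13/2)) = -7*(5 + 39/2) = -7*49/2 = -343/2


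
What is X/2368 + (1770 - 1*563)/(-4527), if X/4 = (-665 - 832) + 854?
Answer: -3625405/2679984 ≈ -1.3528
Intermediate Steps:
X = -2572 (X = 4*((-665 - 832) + 854) = 4*(-1497 + 854) = 4*(-643) = -2572)
X/2368 + (1770 - 1*563)/(-4527) = -2572/2368 + (1770 - 1*563)/(-4527) = -2572*1/2368 + (1770 - 563)*(-1/4527) = -643/592 + 1207*(-1/4527) = -643/592 - 1207/4527 = -3625405/2679984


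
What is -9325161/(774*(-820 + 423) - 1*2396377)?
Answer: 9325161/2703655 ≈ 3.4491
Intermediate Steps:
-9325161/(774*(-820 + 423) - 1*2396377) = -9325161/(774*(-397) - 2396377) = -9325161/(-307278 - 2396377) = -9325161/(-2703655) = -9325161*(-1/2703655) = 9325161/2703655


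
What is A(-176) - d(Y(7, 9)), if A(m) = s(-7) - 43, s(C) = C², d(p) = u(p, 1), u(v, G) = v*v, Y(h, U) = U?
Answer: -75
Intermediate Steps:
u(v, G) = v²
d(p) = p²
A(m) = 6 (A(m) = (-7)² - 43 = 49 - 43 = 6)
A(-176) - d(Y(7, 9)) = 6 - 1*9² = 6 - 1*81 = 6 - 81 = -75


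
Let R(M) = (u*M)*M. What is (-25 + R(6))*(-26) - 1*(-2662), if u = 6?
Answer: -2304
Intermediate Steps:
R(M) = 6*M² (R(M) = (6*M)*M = 6*M²)
(-25 + R(6))*(-26) - 1*(-2662) = (-25 + 6*6²)*(-26) - 1*(-2662) = (-25 + 6*36)*(-26) + 2662 = (-25 + 216)*(-26) + 2662 = 191*(-26) + 2662 = -4966 + 2662 = -2304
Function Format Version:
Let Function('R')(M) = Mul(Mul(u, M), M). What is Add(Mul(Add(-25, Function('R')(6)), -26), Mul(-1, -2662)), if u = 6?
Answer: -2304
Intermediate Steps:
Function('R')(M) = Mul(6, Pow(M, 2)) (Function('R')(M) = Mul(Mul(6, M), M) = Mul(6, Pow(M, 2)))
Add(Mul(Add(-25, Function('R')(6)), -26), Mul(-1, -2662)) = Add(Mul(Add(-25, Mul(6, Pow(6, 2))), -26), Mul(-1, -2662)) = Add(Mul(Add(-25, Mul(6, 36)), -26), 2662) = Add(Mul(Add(-25, 216), -26), 2662) = Add(Mul(191, -26), 2662) = Add(-4966, 2662) = -2304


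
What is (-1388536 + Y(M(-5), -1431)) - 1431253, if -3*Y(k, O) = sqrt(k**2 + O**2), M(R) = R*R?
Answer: -2819789 - sqrt(2048386)/3 ≈ -2.8203e+6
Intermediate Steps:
M(R) = R**2
Y(k, O) = -sqrt(O**2 + k**2)/3 (Y(k, O) = -sqrt(k**2 + O**2)/3 = -sqrt(O**2 + k**2)/3)
(-1388536 + Y(M(-5), -1431)) - 1431253 = (-1388536 - sqrt((-1431)**2 + ((-5)**2)**2)/3) - 1431253 = (-1388536 - sqrt(2047761 + 25**2)/3) - 1431253 = (-1388536 - sqrt(2047761 + 625)/3) - 1431253 = (-1388536 - sqrt(2048386)/3) - 1431253 = -2819789 - sqrt(2048386)/3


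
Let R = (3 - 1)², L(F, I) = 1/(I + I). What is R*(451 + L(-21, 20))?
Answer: 18041/10 ≈ 1804.1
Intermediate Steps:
L(F, I) = 1/(2*I)
R = 4 (R = 2² = 4)
R*(451 + L(-21, 20)) = 4*(451 + (½)/20) = 4*(451 + (½)*(1/20)) = 4*(451 + 1/40) = 4*(18041/40) = 18041/10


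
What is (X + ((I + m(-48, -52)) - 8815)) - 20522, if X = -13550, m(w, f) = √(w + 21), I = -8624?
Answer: -51511 + 3*I*√3 ≈ -51511.0 + 5.1962*I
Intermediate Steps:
m(w, f) = √(21 + w)
(X + ((I + m(-48, -52)) - 8815)) - 20522 = (-13550 + ((-8624 + √(21 - 48)) - 8815)) - 20522 = (-13550 + ((-8624 + √(-27)) - 8815)) - 20522 = (-13550 + ((-8624 + 3*I*√3) - 8815)) - 20522 = (-13550 + (-17439 + 3*I*√3)) - 20522 = (-30989 + 3*I*√3) - 20522 = -51511 + 3*I*√3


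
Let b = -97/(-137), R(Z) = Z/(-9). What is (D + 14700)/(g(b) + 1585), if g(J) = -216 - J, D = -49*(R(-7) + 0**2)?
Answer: 18078109/1687104 ≈ 10.715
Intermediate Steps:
R(Z) = -Z/9 (R(Z) = Z*(-1/9) = -Z/9)
b = 97/137 (b = -97*(-1/137) = 97/137 ≈ 0.70803)
D = -343/9 (D = -49*(-1/9*(-7) + 0**2) = -49*(7/9 + 0) = -49*7/9 = -343/9 ≈ -38.111)
(D + 14700)/(g(b) + 1585) = (-343/9 + 14700)/((-216 - 1*97/137) + 1585) = 131957/(9*((-216 - 97/137) + 1585)) = 131957/(9*(-29689/137 + 1585)) = 131957/(9*(187456/137)) = (131957/9)*(137/187456) = 18078109/1687104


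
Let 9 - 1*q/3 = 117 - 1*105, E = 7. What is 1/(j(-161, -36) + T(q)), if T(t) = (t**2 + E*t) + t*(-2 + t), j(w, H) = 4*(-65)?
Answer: -1/143 ≈ -0.0069930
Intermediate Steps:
j(w, H) = -260
q = -9 (q = 27 - 3*(117 - 1*105) = 27 - 3*(117 - 105) = 27 - 3*12 = 27 - 36 = -9)
T(t) = t**2 + 7*t + t*(-2 + t) (T(t) = (t**2 + 7*t) + t*(-2 + t) = t**2 + 7*t + t*(-2 + t))
1/(j(-161, -36) + T(q)) = 1/(-260 - 9*(5 + 2*(-9))) = 1/(-260 - 9*(5 - 18)) = 1/(-260 - 9*(-13)) = 1/(-260 + 117) = 1/(-143) = -1/143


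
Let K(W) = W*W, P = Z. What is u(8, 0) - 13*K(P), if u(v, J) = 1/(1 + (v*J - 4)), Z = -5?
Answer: -976/3 ≈ -325.33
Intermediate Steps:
P = -5
u(v, J) = 1/(-3 + J*v) (u(v, J) = 1/(1 + (J*v - 4)) = 1/(1 + (-4 + J*v)) = 1/(-3 + J*v))
K(W) = W²
u(8, 0) - 13*K(P) = 1/(-3 + 0*8) - 13*(-5)² = 1/(-3 + 0) - 13*25 = 1/(-3) - 325 = -⅓ - 325 = -976/3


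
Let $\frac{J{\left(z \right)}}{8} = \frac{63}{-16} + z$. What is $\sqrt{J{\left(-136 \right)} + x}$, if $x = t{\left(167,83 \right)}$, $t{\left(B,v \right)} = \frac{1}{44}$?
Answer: $\frac{3 i \sqrt{60203}}{22} \approx 33.459 i$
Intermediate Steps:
$t{\left(B,v \right)} = \frac{1}{44}$
$x = \frac{1}{44} \approx 0.022727$
$J{\left(z \right)} = - \frac{63}{2} + 8 z$ ($J{\left(z \right)} = 8 \left(\frac{63}{-16} + z\right) = 8 \left(63 \left(- \frac{1}{16}\right) + z\right) = 8 \left(- \frac{63}{16} + z\right) = - \frac{63}{2} + 8 z$)
$\sqrt{J{\left(-136 \right)} + x} = \sqrt{\left(- \frac{63}{2} + 8 \left(-136\right)\right) + \frac{1}{44}} = \sqrt{\left(- \frac{63}{2} - 1088\right) + \frac{1}{44}} = \sqrt{- \frac{2239}{2} + \frac{1}{44}} = \sqrt{- \frac{49257}{44}} = \frac{3 i \sqrt{60203}}{22}$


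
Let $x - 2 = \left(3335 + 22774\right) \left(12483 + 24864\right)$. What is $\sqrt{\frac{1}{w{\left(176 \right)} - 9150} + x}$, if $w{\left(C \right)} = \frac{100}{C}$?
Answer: $\frac{\sqrt{6321200347773802093}}{80515} \approx 31226.0$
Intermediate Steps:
$x = 975092825$ ($x = 2 + \left(3335 + 22774\right) \left(12483 + 24864\right) = 2 + 26109 \cdot 37347 = 2 + 975092823 = 975092825$)
$\sqrt{\frac{1}{w{\left(176 \right)} - 9150} + x} = \sqrt{\frac{1}{\frac{100}{176} - 9150} + 975092825} = \sqrt{\frac{1}{100 \cdot \frac{1}{176} - 9150} + 975092825} = \sqrt{\frac{1}{\frac{25}{44} - 9150} + 975092825} = \sqrt{\frac{1}{- \frac{402575}{44}} + 975092825} = \sqrt{- \frac{44}{402575} + 975092825} = \sqrt{\frac{392547994024331}{402575}} = \frac{\sqrt{6321200347773802093}}{80515}$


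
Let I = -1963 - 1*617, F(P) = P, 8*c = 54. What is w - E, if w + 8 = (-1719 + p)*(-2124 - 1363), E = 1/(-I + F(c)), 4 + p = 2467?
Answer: -26843594596/10347 ≈ -2.5943e+6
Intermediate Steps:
c = 27/4 (c = (1/8)*54 = 27/4 ≈ 6.7500)
p = 2463 (p = -4 + 2467 = 2463)
I = -2580 (I = -1963 - 617 = -2580)
E = 4/10347 (E = 1/(-1*(-2580) + 27/4) = 1/(2580 + 27/4) = 1/(10347/4) = 4/10347 ≈ 0.00038659)
w = -2594336 (w = -8 + (-1719 + 2463)*(-2124 - 1363) = -8 + 744*(-3487) = -8 - 2594328 = -2594336)
w - E = -2594336 - 1*4/10347 = -2594336 - 4/10347 = -26843594596/10347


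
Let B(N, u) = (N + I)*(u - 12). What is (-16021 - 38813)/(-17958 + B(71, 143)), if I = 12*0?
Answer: 54834/8657 ≈ 6.3341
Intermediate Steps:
I = 0
B(N, u) = N*(-12 + u) (B(N, u) = (N + 0)*(u - 12) = N*(-12 + u))
(-16021 - 38813)/(-17958 + B(71, 143)) = (-16021 - 38813)/(-17958 + 71*(-12 + 143)) = -54834/(-17958 + 71*131) = -54834/(-17958 + 9301) = -54834/(-8657) = -54834*(-1/8657) = 54834/8657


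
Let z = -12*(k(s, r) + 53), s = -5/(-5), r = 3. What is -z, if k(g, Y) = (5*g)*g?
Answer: 696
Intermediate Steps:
s = 1 (s = -5*(-⅕) = 1)
k(g, Y) = 5*g²
z = -696 (z = -12*(5*1² + 53) = -12*(5*1 + 53) = -12*(5 + 53) = -12*58 = -696)
-z = -1*(-696) = 696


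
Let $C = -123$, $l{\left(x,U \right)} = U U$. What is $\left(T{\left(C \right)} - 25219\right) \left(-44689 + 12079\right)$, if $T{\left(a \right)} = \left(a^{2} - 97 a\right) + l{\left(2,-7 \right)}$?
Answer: $-61632900$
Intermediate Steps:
$l{\left(x,U \right)} = U^{2}$
$T{\left(a \right)} = 49 + a^{2} - 97 a$ ($T{\left(a \right)} = \left(a^{2} - 97 a\right) + \left(-7\right)^{2} = \left(a^{2} - 97 a\right) + 49 = 49 + a^{2} - 97 a$)
$\left(T{\left(C \right)} - 25219\right) \left(-44689 + 12079\right) = \left(\left(49 + \left(-123\right)^{2} - -11931\right) - 25219\right) \left(-44689 + 12079\right) = \left(\left(49 + 15129 + 11931\right) - 25219\right) \left(-32610\right) = \left(27109 - 25219\right) \left(-32610\right) = 1890 \left(-32610\right) = -61632900$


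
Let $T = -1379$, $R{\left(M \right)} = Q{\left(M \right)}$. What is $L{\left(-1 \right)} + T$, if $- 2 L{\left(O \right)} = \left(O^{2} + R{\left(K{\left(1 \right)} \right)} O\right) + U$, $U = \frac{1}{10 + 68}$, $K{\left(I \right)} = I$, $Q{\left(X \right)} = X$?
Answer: $- \frac{215125}{156} \approx -1379.0$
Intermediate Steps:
$U = \frac{1}{78} \approx 0.012821$
$R{\left(M \right)} = M$
$L{\left(O \right)} = - \frac{1}{156} - \frac{O}{2} - \frac{O^{2}}{2}$ ($L{\left(O \right)} = - \frac{\left(O^{2} + 1 O\right) + \frac{1}{78}}{2} = - \frac{\left(O^{2} + O\right) + \frac{1}{78}}{2} = - \frac{\left(O + O^{2}\right) + \frac{1}{78}}{2} = - \frac{\frac{1}{78} + O + O^{2}}{2} = - \frac{1}{156} - \frac{O}{2} - \frac{O^{2}}{2}$)
$L{\left(-1 \right)} + T = \left(- \frac{1}{156} - - \frac{1}{2} - \frac{\left(-1\right)^{2}}{2}\right) - 1379 = \left(- \frac{1}{156} + \frac{1}{2} - \frac{1}{2}\right) - 1379 = - \frac{1}{156} - 1379 = - \frac{215125}{156}$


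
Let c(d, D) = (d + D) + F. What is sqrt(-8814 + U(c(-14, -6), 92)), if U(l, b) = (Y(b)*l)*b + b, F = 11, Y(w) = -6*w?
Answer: sqrt(448334) ≈ 669.58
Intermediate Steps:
c(d, D) = 11 + D + d (c(d, D) = (d + D) + 11 = (D + d) + 11 = 11 + D + d)
U(l, b) = b - 6*l*b**2 (U(l, b) = ((-6*b)*l)*b + b = (-6*b*l)*b + b = -6*l*b**2 + b = b - 6*l*b**2)
sqrt(-8814 + U(c(-14, -6), 92)) = sqrt(-8814 + 92*(1 - 6*92*(11 - 6 - 14))) = sqrt(-8814 + 92*(1 - 6*92*(-9))) = sqrt(-8814 + 92*(1 + 4968)) = sqrt(-8814 + 92*4969) = sqrt(-8814 + 457148) = sqrt(448334)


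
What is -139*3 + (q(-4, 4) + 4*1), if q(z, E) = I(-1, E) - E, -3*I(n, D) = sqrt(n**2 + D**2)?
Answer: -417 - sqrt(17)/3 ≈ -418.37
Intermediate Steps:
I(n, D) = -sqrt(D**2 + n**2)/3 (I(n, D) = -sqrt(n**2 + D**2)/3 = -sqrt(D**2 + n**2)/3)
q(z, E) = -E - sqrt(1 + E**2)/3 (q(z, E) = -sqrt(E**2 + (-1)**2)/3 - E = -sqrt(E**2 + 1)/3 - E = -sqrt(1 + E**2)/3 - E = -E - sqrt(1 + E**2)/3)
-139*3 + (q(-4, 4) + 4*1) = -139*3 + ((-1*4 - sqrt(1 + 4**2)/3) + 4*1) = -417 + ((-4 - sqrt(1 + 16)/3) + 4) = -417 + ((-4 - sqrt(17)/3) + 4) = -417 - sqrt(17)/3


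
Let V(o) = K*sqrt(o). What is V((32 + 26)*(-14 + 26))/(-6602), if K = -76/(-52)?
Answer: -19*sqrt(174)/42913 ≈ -0.0058404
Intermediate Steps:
K = 19/13 (K = -76*(-1/52) = 19/13 ≈ 1.4615)
V(o) = 19*sqrt(o)/13
V((32 + 26)*(-14 + 26))/(-6602) = (19*sqrt((32 + 26)*(-14 + 26))/13)/(-6602) = (19*sqrt(58*12)/13)*(-1/6602) = (19*sqrt(696)/13)*(-1/6602) = (19*(2*sqrt(174))/13)*(-1/6602) = (38*sqrt(174)/13)*(-1/6602) = -19*sqrt(174)/42913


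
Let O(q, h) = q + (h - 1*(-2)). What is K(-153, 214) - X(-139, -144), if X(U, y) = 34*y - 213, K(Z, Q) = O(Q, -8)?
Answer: 5317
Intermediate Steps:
O(q, h) = 2 + h + q (O(q, h) = q + (h + 2) = q + (2 + h) = 2 + h + q)
K(Z, Q) = -6 + Q (K(Z, Q) = 2 - 8 + Q = -6 + Q)
X(U, y) = -213 + 34*y
K(-153, 214) - X(-139, -144) = (-6 + 214) - (-213 + 34*(-144)) = 208 - (-213 - 4896) = 208 - 1*(-5109) = 208 + 5109 = 5317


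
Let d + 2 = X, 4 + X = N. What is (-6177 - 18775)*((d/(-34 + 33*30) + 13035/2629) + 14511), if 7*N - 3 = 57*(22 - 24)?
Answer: -605963306082/1673 ≈ -3.6220e+8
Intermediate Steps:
N = -111/7 (N = 3/7 + (57*(22 - 24))/7 = 3/7 + (57*(-2))/7 = 3/7 + (⅐)*(-114) = 3/7 - 114/7 = -111/7 ≈ -15.857)
X = -139/7 (X = -4 - 111/7 = -139/7 ≈ -19.857)
d = -153/7 (d = -2 - 139/7 = -153/7 ≈ -21.857)
(-6177 - 18775)*((d/(-34 + 33*30) + 13035/2629) + 14511) = (-6177 - 18775)*((-153/(7*(-34 + 33*30)) + 13035/2629) + 14511) = -24952*((-153/(7*(-34 + 990)) + 13035*(1/2629)) + 14511) = -24952*((-153/7/956 + 1185/239) + 14511) = -24952*((-153/7*1/956 + 1185/239) + 14511) = -24952*((-153/6692 + 1185/239) + 14511) = -24952*(33027/6692 + 14511) = -24952*97140639/6692 = -605963306082/1673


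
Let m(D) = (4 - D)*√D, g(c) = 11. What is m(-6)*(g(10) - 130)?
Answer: -1190*I*√6 ≈ -2914.9*I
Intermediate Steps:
m(D) = √D*(4 - D)
m(-6)*(g(10) - 130) = (√(-6)*(4 - 1*(-6)))*(11 - 130) = ((I*√6)*(4 + 6))*(-119) = ((I*√6)*10)*(-119) = (10*I*√6)*(-119) = -1190*I*√6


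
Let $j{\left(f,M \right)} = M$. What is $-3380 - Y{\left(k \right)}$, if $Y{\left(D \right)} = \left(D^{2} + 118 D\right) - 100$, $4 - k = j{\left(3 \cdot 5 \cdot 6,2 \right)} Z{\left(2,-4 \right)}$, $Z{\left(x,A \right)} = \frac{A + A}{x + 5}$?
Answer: $- \frac{199000}{49} \approx -4061.2$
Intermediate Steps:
$Z{\left(x,A \right)} = \frac{2 A}{5 + x}$
$k = \frac{44}{7}$ ($k = 4 - 2 \cdot 2 \left(-4\right) \frac{1}{5 + 2} = 4 - 2 \cdot 2 \left(-4\right) \frac{1}{7} = 4 - 2 \left(- \frac{8}{7}\right) = 4 - - \frac{16}{7} = 4 + \frac{16}{7} = \frac{44}{7} \approx 6.2857$)
$Y{\left(D \right)} = -100 + D^{2} + 118 D$
$-3380 - Y{\left(k \right)} = -3380 - \left(-100 + \left(\frac{44}{7}\right)^{2} + 118 \cdot \frac{44}{7}\right) = -3380 - \left(-100 + \frac{1936}{49} + \frac{5192}{7}\right) = -3380 - \frac{33380}{49} = - \frac{199000}{49}$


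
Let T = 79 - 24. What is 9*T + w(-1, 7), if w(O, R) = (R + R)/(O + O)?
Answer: 488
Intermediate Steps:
T = 55
w(O, R) = R/O (w(O, R) = (2*R)/((2*O)) = (2*R)*(1/(2*O)) = R/O)
9*T + w(-1, 7) = 9*55 + 7/(-1) = 495 + 7*(-1) = 495 - 7 = 488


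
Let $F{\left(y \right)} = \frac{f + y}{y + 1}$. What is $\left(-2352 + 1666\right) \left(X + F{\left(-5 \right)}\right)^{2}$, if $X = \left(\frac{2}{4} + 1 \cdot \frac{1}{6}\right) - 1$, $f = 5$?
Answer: $- \frac{686}{9} \approx -76.222$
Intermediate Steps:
$F{\left(y \right)} = \frac{5 + y}{1 + y}$ ($F{\left(y \right)} = \frac{5 + y}{y + 1} = \frac{5 + y}{1 + y}$)
$X = - \frac{1}{3}$ ($X = \left(2 \cdot \frac{1}{4} + 1 \cdot \frac{1}{6}\right) - 1 = \left(\frac{1}{2} + \frac{1}{6}\right) - 1 = \frac{2}{3} - 1 = - \frac{1}{3} \approx -0.33333$)
$\left(-2352 + 1666\right) \left(X + F{\left(-5 \right)}\right)^{2} = \left(-2352 + 1666\right) \left(- \frac{1}{3} + \frac{5 - 5}{1 - 5}\right)^{2} = - 686 \left(- \frac{1}{3} + \frac{1}{-4} \cdot 0\right)^{2} = - 686 \left(- \frac{1}{3} - 0\right)^{2} = - 686 \left(- \frac{1}{3} + 0\right)^{2} = - 686 \left(- \frac{1}{3}\right)^{2} = \left(-686\right) \frac{1}{9} = - \frac{686}{9}$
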